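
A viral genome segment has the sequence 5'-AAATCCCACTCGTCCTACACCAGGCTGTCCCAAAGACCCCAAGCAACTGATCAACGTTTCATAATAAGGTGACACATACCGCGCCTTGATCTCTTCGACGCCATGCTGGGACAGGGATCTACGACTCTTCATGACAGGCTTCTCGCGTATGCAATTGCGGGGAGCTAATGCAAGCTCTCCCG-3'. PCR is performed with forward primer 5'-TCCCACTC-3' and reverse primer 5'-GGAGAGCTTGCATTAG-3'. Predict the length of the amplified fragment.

The forward primer matches the template at positions 4–11.
Reverse complement of the reverse primer: CTAATGCAAGCTCTCC. This occurs on the top strand at positions 165–180.
Product length = (reverse-primer end) − (forward-primer start) + 1 = 180 − 4 + 1 = 177 bp.

177 bp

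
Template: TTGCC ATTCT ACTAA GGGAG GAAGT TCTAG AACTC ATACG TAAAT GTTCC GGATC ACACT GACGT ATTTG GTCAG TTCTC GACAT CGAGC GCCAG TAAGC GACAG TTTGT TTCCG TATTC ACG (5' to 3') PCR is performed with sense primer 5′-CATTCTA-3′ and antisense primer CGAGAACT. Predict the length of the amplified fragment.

77 bp

Scanning the template, CATTCTA occurs at positions 5–11; this primer anneals to the bottom strand there with its 3' end pointing downstream.
The reverse primer's reverse complement is AGTTCTCG, which matches the template at positions 74–81.
Product length = (reverse-primer end) − (forward-primer start) + 1 = 81 − 5 + 1 = 77 bp.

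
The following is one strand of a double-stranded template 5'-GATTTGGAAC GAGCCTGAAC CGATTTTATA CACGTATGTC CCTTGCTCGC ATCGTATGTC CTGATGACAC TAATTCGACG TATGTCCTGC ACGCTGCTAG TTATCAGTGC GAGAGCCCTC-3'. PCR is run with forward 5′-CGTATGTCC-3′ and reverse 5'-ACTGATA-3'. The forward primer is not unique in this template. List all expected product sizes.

The forward primer CGTATGTCC matches the top strand at positions 33–41, 53–61, 79–87.
The reverse primer's reverse complement is TATCAGT, matching at positions 102–108.
Each forward site pairs with the reverse site to give a product ending at position 108: sizes 76, 56, 30 bp.

76 bp, 56 bp, 30 bp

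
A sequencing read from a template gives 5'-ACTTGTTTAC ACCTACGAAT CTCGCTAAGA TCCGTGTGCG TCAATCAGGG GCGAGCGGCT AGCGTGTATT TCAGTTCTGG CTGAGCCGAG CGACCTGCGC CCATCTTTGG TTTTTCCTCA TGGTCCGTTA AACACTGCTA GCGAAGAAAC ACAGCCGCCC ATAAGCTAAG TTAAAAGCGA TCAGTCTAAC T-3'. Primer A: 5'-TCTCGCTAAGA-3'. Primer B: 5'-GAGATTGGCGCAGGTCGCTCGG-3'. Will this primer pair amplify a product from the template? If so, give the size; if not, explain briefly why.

Primer B (GAGATTGGCGCAGGTCGCTCGG) does not match the top strand, and its reverse complement CCGAGCGACCTGCGCCAATCTC does not match either.
With no annealing site for primer B, no amplification occurs.

No product — primer B has no binding site in the template.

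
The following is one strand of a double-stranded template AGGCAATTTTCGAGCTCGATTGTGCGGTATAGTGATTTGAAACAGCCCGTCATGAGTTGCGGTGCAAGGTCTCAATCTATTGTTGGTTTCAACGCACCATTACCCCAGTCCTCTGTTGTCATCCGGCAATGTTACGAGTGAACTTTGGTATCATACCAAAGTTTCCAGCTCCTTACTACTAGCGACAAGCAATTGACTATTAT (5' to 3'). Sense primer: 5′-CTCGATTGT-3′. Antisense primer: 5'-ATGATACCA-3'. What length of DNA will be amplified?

The forward primer matches the template at positions 15–23.
Taking the reverse complement of ATGATACCA gives TGGTATCAT, found at positions 146–154 on the template; the primer anneals here to the top strand with its 3' end pointing upstream.
Product length = (reverse-primer end) − (forward-primer start) + 1 = 154 − 15 + 1 = 140 bp.

140 bp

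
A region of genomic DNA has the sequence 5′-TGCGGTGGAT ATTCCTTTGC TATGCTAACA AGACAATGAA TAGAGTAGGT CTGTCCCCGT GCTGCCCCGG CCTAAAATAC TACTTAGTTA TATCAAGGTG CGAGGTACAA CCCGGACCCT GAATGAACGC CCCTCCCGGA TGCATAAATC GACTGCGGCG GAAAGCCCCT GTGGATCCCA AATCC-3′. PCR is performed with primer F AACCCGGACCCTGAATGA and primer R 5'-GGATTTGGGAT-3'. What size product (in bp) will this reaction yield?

Forward primer AACCCGGACCCTGAATGA is found on the top strand at positions 109–126.
Taking the reverse complement of GGATTTGGGAT gives ATCCCAAATCC, found at positions 175–185 on the template; the primer anneals here to the top strand with its 3' end pointing upstream.
Product length = (reverse-primer end) − (forward-primer start) + 1 = 185 − 109 + 1 = 77 bp.

77 bp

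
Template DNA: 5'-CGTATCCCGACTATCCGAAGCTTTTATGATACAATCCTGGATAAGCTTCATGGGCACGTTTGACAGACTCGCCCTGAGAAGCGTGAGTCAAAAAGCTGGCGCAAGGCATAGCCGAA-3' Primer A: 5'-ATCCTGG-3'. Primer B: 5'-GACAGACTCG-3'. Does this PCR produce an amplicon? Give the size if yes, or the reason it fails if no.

No product — both primers anneal to the same strand and extend in the same direction.

Primer A (ATCCTGG) matches the top strand at positions 34–40 (3' end points downstream).
Primer B (GACAGACTCG) also matches the top strand directly, at positions 62–71 — its reverse complement CGAGTCTGTC is not present.
Both primers anneal to the bottom strand with 3' ends pointing the same way, so neither can prime synthesis back toward the other.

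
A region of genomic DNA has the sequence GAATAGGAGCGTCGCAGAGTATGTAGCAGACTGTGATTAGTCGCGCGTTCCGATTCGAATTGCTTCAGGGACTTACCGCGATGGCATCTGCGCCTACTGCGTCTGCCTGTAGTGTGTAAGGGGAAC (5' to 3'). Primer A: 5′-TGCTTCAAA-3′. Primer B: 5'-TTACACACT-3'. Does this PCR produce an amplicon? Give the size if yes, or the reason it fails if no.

No product — primer A has no binding site in the template.

Primer A (TGCTTCAAA) does not match the top strand, and its reverse complement TTTGAAGCA does not match either.
With no annealing site for primer A, no amplification occurs.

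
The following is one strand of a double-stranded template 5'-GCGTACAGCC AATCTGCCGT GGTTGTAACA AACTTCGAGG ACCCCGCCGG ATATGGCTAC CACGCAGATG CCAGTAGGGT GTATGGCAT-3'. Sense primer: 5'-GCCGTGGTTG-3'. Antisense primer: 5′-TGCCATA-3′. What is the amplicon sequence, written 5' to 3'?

5'-GCCGTGGTTGTAACAAACTTCGAGGACCCCGCCGGATATGGCTACCACGCAGATGCCAGTAGGGTGTATGGCA-3'

Forward primer GCCGTGGTTG is found on the top strand at positions 16–25.
The reverse primer's reverse complement is TATGGCA, which matches the template at positions 82–88.
The product is the template from position 16 through 88 (73 bp).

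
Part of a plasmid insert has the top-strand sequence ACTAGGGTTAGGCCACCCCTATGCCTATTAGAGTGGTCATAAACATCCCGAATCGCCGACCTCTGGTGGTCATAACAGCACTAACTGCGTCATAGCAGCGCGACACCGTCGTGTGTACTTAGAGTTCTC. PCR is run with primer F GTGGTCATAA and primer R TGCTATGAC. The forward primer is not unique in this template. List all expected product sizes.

65 bp, 32 bp

The forward primer GTGGTCATAA matches the top strand at positions 33–42, 66–75.
The reverse primer's reverse complement is GTCATAGCA, matching at positions 89–97.
Each forward site pairs with the reverse site to give a product ending at position 97: sizes 65, 32 bp.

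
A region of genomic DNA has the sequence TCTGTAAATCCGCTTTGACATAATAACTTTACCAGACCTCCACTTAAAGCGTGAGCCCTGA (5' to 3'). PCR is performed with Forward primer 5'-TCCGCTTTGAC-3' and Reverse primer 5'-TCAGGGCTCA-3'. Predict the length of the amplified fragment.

53 bp

The forward primer matches the template at positions 9–19.
The reverse primer's reverse complement is TGAGCCCTGA, which matches the template at positions 52–61.
Amplicon spans positions 9–61: 53 bp.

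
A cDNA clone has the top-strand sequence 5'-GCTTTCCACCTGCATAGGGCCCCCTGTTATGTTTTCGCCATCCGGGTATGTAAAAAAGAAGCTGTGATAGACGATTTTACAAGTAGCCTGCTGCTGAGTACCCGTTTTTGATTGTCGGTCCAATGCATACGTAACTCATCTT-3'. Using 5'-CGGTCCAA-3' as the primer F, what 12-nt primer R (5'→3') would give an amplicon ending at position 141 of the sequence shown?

5'-AGATGAGTTACG-3'

The forward primer binds at positions 116–123; the product's 3' end on the top strand is position 141.
The reverse primer anneals to the top strand over positions 130–141, i.e. to CGTAACTCATCT.
Its sequence written 5'→3' is the reverse complement: AGATGAGTTACG.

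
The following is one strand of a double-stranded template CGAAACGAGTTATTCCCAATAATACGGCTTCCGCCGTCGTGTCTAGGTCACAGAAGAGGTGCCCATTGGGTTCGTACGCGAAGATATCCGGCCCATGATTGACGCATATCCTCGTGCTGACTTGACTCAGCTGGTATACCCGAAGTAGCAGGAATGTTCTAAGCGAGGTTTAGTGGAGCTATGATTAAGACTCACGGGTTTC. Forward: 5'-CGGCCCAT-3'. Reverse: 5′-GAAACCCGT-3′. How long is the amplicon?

114 bp

The forward primer matches the template at positions 89–96.
Taking the reverse complement of GAAACCCGT gives ACGGGTTTC, found at positions 194–202 on the template; the primer anneals here to the top strand with its 3' end pointing upstream.
Product length = (reverse-primer end) − (forward-primer start) + 1 = 202 − 89 + 1 = 114 bp.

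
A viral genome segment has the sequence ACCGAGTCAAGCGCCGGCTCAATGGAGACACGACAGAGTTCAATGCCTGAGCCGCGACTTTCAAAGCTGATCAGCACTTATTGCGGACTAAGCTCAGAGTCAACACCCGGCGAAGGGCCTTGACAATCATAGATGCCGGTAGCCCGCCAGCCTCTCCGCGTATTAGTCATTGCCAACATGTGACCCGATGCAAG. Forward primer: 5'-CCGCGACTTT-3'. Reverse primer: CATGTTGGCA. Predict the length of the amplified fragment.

Forward primer CCGCGACTTT is found on the top strand at positions 52–61.
Reverse complement of the reverse primer: TGCCAACATG. This occurs on the top strand at positions 171–180.
The product runs from position 52 to position 180, so its length is 180 − 52 + 1 = 129 bp.

129 bp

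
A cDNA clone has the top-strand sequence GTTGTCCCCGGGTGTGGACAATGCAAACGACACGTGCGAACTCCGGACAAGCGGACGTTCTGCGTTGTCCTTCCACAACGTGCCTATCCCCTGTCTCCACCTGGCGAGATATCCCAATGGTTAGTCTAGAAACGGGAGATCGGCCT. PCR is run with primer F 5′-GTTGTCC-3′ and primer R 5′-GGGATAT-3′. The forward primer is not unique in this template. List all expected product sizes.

115 bp, 52 bp

The forward primer GTTGTCC matches the top strand at positions 1–7, 64–70.
The reverse primer's reverse complement is ATATCCC, matching at positions 109–115.
Each forward site pairs with the reverse site to give a product ending at position 115: sizes 115, 52 bp.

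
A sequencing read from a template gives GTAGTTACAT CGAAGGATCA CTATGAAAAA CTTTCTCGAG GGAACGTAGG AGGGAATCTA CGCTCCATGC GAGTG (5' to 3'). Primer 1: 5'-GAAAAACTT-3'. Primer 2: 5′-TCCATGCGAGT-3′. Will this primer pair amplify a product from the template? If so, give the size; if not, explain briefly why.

Primer 1 (GAAAAACTT) matches the top strand at positions 25–33 (3' end points downstream).
Primer 2 (TCCATGCGAGT) also matches the top strand directly, at positions 64–74 — its reverse complement ACTCGCATGGA is not present.
Both primers anneal to the bottom strand with 3' ends pointing the same way, so neither can prime synthesis back toward the other.

No product — both primers anneal to the same strand and extend in the same direction.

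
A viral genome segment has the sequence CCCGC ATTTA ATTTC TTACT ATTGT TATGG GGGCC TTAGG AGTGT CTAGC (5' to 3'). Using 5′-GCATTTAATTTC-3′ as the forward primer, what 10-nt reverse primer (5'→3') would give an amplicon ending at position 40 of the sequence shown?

The forward primer binds at positions 4–15; the product's 3' end on the top strand is position 40.
The reverse primer anneals to the top strand over positions 31–40, i.e. to GGGCCTTAGG.
Its sequence written 5'→3' is the reverse complement: CCTAAGGCCC.

5'-CCTAAGGCCC-3'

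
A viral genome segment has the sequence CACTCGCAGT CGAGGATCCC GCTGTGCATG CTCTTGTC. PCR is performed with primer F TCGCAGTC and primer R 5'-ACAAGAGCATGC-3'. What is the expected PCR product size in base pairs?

34 bp

The forward primer matches the template at positions 4–11.
The reverse primer's reverse complement is GCATGCTCTTGT, which matches the template at positions 26–37.
Amplicon spans positions 4–37: 34 bp.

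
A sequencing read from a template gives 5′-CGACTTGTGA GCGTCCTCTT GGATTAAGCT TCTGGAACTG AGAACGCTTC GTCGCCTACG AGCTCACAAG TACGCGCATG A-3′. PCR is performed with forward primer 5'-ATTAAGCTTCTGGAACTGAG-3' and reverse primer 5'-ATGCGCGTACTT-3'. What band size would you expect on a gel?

57 bp

Scanning the template, ATTAAGCTTCTGGAACTGAG occurs at positions 23–42; this primer anneals to the bottom strand there with its 3' end pointing downstream.
Taking the reverse complement of ATGCGCGTACTT gives AAGTACGCGCAT, found at positions 68–79 on the template; the primer anneals here to the top strand with its 3' end pointing upstream.
Amplicon spans positions 23–79: 57 bp.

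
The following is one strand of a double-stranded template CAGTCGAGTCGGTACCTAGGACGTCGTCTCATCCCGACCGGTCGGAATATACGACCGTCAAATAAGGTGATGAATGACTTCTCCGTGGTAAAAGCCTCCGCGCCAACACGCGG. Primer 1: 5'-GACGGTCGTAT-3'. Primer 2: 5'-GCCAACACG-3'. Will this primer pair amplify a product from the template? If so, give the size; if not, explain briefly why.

No product — the primers' 3' ends point away from each other.

Primer 1 (GACGGTCGTAT) has reverse complement ATACGACCGTC, which matches the top strand at positions 49–59; primer 1 anneals to the top strand there with its 3' end pointing upstream toward position 49.
Primer 2 (GCCAACACG) matches the top strand directly at positions 102–110; it anneals to the bottom strand with its 3' end pointing downstream toward position 110.
The 3' ends diverge (primer 1 extends toward position 1, primer 2 toward position 113), so the primers never converge on a shared product.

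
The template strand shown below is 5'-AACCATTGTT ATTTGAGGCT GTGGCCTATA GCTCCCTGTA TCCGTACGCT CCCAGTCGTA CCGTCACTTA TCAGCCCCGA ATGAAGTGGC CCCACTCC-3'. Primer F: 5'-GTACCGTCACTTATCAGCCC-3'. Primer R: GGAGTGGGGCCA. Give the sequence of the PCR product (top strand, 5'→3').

Forward primer GTACCGTCACTTATCAGCCC is found on the top strand at positions 58–77.
The reverse primer's reverse complement is TGGCCCCACTCC, which matches the template at positions 87–98.
The product is the template from position 58 through 98 (41 bp).

5'-GTACCGTCACTTATCAGCCCCGAATGAAGTGGCCCCACTCC-3'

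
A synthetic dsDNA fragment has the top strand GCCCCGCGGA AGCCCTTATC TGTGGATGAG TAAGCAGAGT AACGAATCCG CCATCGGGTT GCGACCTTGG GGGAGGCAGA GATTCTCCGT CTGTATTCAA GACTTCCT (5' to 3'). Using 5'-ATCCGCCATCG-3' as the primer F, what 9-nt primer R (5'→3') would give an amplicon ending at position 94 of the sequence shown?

The forward primer binds at positions 46–56; the product's 3' end on the top strand is position 94.
The reverse primer anneals to the top strand over positions 86–94, i.e. to TCCGTCTGT.
Its sequence written 5'→3' is the reverse complement: ACAGACGGA.

5'-ACAGACGGA-3'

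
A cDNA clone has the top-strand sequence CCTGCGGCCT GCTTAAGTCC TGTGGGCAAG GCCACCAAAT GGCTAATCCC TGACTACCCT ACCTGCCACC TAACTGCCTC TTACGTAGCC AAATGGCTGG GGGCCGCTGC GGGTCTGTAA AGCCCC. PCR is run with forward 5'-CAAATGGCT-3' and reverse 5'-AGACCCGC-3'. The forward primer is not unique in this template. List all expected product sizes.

81 bp, 27 bp

The forward primer CAAATGGCT matches the top strand at positions 36–44, 90–98.
The reverse primer's reverse complement is GCGGGTCT, matching at positions 109–116.
Each forward site pairs with the reverse site to give a product ending at position 116: sizes 81, 27 bp.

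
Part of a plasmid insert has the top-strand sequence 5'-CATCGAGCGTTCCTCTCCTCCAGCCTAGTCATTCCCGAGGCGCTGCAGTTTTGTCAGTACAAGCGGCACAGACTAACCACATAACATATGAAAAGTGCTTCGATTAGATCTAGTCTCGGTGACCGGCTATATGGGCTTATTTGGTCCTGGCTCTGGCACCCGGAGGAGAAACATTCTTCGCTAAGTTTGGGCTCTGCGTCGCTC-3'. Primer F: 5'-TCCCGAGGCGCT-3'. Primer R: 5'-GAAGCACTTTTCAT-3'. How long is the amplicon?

69 bp

Forward primer TCCCGAGGCGCT is found on the top strand at positions 33–44.
Taking the reverse complement of GAAGCACTTTTCAT gives ATGAAAAGTGCTTC, found at positions 88–101 on the template; the primer anneals here to the top strand with its 3' end pointing upstream.
Product length = (reverse-primer end) − (forward-primer start) + 1 = 101 − 33 + 1 = 69 bp.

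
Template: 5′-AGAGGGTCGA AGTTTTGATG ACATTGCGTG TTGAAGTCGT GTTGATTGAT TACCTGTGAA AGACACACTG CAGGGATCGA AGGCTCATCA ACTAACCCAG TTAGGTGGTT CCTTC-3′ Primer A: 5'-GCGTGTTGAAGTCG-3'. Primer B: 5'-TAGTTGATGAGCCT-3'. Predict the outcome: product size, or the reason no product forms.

Yes — a 69 bp product.

Primer A (GCGTGTTGAAGTCG) matches the top strand at positions 26–39; it acts as a forward primer.
Primer B's reverse complement is AGGCTCATCAACTA, matching the top strand at positions 81–94; it acts as a reverse primer.
The 3' ends face each other across positions 26–94, giving a 69 bp product.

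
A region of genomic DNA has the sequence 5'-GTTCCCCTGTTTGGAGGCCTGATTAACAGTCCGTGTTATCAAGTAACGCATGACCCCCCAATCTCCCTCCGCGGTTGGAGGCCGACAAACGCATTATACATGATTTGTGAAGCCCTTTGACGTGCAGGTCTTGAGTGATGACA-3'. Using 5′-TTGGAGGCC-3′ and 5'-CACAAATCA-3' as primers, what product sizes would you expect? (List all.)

The forward primer TTGGAGGCC matches the top strand at positions 11–19, 75–83.
The reverse primer's reverse complement is TGATTTGTG, matching at positions 101–109.
Each forward site pairs with the reverse site to give a product ending at position 109: sizes 99, 35 bp.

99 bp, 35 bp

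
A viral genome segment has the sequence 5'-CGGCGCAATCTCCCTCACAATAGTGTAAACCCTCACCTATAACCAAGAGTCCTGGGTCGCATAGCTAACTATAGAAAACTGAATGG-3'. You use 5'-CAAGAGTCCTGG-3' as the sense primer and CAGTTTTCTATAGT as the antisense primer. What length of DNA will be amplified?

The forward primer matches the template at positions 44–55.
Taking the reverse complement of CAGTTTTCTATAGT gives ACTATAGAAAACTG, found at positions 68–81 on the template; the primer anneals here to the top strand with its 3' end pointing upstream.
Amplicon spans positions 44–81: 38 bp.

38 bp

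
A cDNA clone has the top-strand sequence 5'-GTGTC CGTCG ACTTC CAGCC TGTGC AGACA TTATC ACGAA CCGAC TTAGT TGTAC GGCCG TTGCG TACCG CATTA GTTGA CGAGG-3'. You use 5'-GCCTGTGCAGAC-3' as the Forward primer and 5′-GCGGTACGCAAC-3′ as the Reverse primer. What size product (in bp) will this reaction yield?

Scanning the template, GCCTGTGCAGAC occurs at positions 18–29; this primer anneals to the bottom strand there with its 3' end pointing downstream.
Reverse complement of the reverse primer: GTTGCGTACCGC. This occurs on the top strand at positions 60–71.
The product runs from position 18 to position 71, so its length is 71 − 18 + 1 = 54 bp.

54 bp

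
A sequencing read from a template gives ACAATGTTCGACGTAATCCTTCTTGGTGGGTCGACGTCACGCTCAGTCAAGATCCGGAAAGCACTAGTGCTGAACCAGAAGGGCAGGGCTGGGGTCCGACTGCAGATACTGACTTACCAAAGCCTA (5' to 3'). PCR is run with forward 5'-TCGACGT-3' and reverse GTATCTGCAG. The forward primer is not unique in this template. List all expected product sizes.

102 bp, 79 bp

The forward primer TCGACGT matches the top strand at positions 8–14, 31–37.
The reverse primer's reverse complement is CTGCAGATAC, matching at positions 100–109.
Each forward site pairs with the reverse site to give a product ending at position 109: sizes 102, 79 bp.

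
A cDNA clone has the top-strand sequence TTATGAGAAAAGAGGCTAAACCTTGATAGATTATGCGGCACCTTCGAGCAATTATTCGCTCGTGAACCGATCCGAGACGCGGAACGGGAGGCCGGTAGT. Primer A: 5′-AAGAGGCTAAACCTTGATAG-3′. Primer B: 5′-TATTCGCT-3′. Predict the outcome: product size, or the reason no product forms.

No product — both primers anneal to the same strand and extend in the same direction.

Primer A (AAGAGGCTAAACCTTGATAG) matches the top strand at positions 10–29 (3' end points downstream).
Primer B (TATTCGCT) also matches the top strand directly, at positions 53–60 — its reverse complement AGCGAATA is not present.
Both primers anneal to the bottom strand with 3' ends pointing the same way, so neither can prime synthesis back toward the other.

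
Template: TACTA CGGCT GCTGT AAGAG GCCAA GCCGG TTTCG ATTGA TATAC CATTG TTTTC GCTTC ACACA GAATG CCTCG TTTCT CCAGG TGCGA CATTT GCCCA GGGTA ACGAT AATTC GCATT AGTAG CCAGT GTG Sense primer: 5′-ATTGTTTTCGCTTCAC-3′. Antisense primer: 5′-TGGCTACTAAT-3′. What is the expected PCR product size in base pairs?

Forward primer ATTGTTTTCGCTTCAC is found on the top strand at positions 47–62.
The reverse primer's reverse complement is ATTAGTAGCCA, which matches the template at positions 118–128.
Product length = (reverse-primer end) − (forward-primer start) + 1 = 128 − 47 + 1 = 82 bp.

82 bp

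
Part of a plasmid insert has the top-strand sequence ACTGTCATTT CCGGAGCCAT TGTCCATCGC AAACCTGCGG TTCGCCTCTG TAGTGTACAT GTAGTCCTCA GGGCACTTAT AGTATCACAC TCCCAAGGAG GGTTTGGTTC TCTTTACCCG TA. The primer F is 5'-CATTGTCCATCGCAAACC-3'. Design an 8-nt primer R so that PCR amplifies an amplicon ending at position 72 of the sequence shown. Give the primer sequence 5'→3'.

5'-CCTGAGGA-3'

The forward primer binds at positions 18–35; the product's 3' end on the top strand is position 72.
The reverse primer anneals to the top strand over positions 65–72, i.e. to TCCTCAGG.
Its sequence written 5'→3' is the reverse complement: CCTGAGGA.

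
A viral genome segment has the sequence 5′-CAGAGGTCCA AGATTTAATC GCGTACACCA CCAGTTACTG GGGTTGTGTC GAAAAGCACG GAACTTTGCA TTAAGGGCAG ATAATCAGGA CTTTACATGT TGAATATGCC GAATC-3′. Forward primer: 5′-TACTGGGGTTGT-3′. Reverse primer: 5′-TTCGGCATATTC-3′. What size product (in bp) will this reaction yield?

Scanning the template, TACTGGGGTTGT occurs at positions 36–47; this primer anneals to the bottom strand there with its 3' end pointing downstream.
The reverse primer's reverse complement is GAATATGCCGAA, which matches the template at positions 102–113.
Product length = (reverse-primer end) − (forward-primer start) + 1 = 113 − 36 + 1 = 78 bp.

78 bp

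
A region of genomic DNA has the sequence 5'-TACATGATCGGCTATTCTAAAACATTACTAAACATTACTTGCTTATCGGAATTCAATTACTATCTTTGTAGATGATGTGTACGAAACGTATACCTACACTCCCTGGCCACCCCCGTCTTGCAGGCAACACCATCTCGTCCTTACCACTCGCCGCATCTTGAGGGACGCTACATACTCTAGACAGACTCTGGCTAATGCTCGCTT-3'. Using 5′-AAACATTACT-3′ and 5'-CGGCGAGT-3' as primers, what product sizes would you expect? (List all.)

The forward primer AAACATTACT matches the top strand at positions 20–29, 30–39.
The reverse primer's reverse complement is ACTCGCCG, matching at positions 146–153.
Each forward site pairs with the reverse site to give a product ending at position 153: sizes 134, 124 bp.

134 bp, 124 bp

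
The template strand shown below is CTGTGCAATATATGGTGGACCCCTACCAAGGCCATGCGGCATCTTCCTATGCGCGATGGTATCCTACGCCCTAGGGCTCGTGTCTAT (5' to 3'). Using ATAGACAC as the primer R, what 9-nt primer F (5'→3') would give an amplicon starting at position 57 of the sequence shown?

5'-TGGTATCCT-3'

The reverse primer's reverse complement GTGTCTAT matches the template at positions 80–87; the product starts at position 57.
The forward primer is identical to the top strand over positions 57–65: TGGTATCCT.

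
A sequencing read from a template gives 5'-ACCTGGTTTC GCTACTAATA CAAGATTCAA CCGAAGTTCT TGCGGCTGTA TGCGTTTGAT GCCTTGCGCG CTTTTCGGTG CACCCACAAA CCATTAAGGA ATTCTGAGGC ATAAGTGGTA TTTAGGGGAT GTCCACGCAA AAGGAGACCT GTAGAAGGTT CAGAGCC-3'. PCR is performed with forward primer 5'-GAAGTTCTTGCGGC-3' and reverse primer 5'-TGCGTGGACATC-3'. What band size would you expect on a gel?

Forward primer GAAGTTCTTGCGGC is found on the top strand at positions 33–46.
Reverse complement of the reverse primer: GATGTCCACGCA. This occurs on the top strand at positions 128–139.
Product length = (reverse-primer end) − (forward-primer start) + 1 = 139 − 33 + 1 = 107 bp.

107 bp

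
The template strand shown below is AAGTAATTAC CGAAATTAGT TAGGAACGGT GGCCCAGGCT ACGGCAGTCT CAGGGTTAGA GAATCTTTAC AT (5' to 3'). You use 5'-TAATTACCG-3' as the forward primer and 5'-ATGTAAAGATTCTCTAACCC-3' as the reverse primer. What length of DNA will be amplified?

69 bp

Scanning the template, TAATTACCG occurs at positions 4–12; this primer anneals to the bottom strand there with its 3' end pointing downstream.
The reverse primer's reverse complement is GGGTTAGAGAATCTTTACAT, which matches the template at positions 53–72.
The product runs from position 4 to position 72, so its length is 72 − 4 + 1 = 69 bp.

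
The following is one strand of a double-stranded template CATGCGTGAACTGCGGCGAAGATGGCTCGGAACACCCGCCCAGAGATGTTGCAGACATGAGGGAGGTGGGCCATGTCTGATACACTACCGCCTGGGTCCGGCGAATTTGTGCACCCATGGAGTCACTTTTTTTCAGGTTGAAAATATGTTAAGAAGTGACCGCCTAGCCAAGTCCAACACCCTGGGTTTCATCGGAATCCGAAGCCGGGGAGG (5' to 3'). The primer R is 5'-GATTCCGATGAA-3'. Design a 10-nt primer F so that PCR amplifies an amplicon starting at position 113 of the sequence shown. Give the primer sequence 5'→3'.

The reverse primer's reverse complement TTCATCGGAATC matches the template at positions 188–199; the product starts at position 113.
The forward primer is identical to the top strand over positions 113–122: ACCCATGGAG.

5'-ACCCATGGAG-3'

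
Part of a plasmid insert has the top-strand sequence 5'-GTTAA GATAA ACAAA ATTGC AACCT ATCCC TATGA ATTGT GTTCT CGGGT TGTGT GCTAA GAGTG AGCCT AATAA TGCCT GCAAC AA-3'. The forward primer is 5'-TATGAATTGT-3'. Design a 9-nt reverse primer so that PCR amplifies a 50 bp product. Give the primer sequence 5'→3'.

The forward primer binds at positions 31–40, so a 50 bp product ends at position 31 + 50 − 1 = 80.
The reverse primer anneals to the top strand over positions 72–80, i.e. to ATAATGCCT.
Its sequence written 5'→3' is the reverse complement: AGGCATTAT.

5'-AGGCATTAT-3'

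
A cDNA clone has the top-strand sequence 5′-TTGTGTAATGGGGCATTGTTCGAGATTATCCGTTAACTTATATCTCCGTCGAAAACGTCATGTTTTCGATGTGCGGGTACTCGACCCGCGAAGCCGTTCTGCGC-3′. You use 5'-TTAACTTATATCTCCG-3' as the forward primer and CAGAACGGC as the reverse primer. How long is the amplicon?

Forward primer TTAACTTATATCTCCG is found on the top strand at positions 33–48.
Reverse complement of the reverse primer: GCCGTTCTG. This occurs on the top strand at positions 93–101.
The product runs from position 33 to position 101, so its length is 101 − 33 + 1 = 69 bp.

69 bp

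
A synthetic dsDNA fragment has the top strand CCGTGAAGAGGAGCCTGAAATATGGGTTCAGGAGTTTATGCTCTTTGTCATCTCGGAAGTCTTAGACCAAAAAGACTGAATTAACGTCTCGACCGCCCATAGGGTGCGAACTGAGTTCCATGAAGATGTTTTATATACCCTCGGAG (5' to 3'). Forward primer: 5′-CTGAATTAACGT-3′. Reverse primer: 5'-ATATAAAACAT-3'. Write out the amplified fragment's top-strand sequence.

5'-CTGAATTAACGTCTCGACCGCCCATAGGGTGCGAACTGAGTTCCATGAAGATGTTTTATAT-3'

The forward primer matches the template at positions 76–87.
The reverse primer's reverse complement is ATGTTTTATAT, which matches the template at positions 126–136.
The product is the template from position 76 through 136 (61 bp).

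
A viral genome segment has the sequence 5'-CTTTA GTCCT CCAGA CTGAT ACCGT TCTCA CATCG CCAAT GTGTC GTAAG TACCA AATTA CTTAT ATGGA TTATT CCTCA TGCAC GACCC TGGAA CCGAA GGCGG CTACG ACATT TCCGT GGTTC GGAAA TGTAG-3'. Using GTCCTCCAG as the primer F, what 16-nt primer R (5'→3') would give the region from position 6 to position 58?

5'-ATTTGGTACTTACGAC-3'

The product's 3' end on the top strand is position 58.
The reverse primer anneals to the top strand over positions 43–58, i.e. to GTCGTAAGTACCAAAT.
Its sequence written 5'→3' is the reverse complement: ATTTGGTACTTACGAC.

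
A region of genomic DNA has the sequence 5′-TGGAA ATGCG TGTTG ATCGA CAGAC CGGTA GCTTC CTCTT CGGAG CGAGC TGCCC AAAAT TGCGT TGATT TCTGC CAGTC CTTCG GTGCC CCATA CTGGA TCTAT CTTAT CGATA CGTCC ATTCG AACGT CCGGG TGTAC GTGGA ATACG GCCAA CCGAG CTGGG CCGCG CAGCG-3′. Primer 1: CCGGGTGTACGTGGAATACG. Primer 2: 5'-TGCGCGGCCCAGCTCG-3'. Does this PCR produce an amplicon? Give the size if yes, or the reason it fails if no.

Yes — a 42 bp product.

Primer 1 (CCGGGTGTACGTGGAATACG) matches the top strand at positions 131–150; it acts as a forward primer.
Primer 2's reverse complement is CGAGCTGGGCCGCGCA, matching the top strand at positions 157–172; it acts as a reverse primer.
The 3' ends face each other across positions 131–172, giving a 42 bp product.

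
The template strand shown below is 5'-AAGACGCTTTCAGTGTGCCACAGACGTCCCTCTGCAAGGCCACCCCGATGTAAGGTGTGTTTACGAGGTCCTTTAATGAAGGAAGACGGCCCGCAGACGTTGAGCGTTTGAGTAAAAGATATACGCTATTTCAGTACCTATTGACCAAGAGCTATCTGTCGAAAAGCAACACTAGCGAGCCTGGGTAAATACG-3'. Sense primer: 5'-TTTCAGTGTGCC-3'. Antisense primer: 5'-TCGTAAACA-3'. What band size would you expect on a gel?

The forward primer matches the template at positions 8–19.
Taking the reverse complement of TCGTAAACA gives TGTTTACGA, found at positions 58–66 on the template; the primer anneals here to the top strand with its 3' end pointing upstream.
Amplicon spans positions 8–66: 59 bp.

59 bp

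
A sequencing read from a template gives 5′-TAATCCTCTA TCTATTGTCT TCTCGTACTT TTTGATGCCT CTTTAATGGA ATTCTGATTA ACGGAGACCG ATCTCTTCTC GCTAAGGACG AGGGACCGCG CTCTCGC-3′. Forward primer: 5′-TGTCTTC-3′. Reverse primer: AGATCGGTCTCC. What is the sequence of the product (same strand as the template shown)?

Scanning the template, TGTCTTC occurs at positions 16–22; this primer anneals to the bottom strand there with its 3' end pointing downstream.
Taking the reverse complement of AGATCGGTCTCC gives GGAGACCGATCT, found at positions 63–74 on the template; the primer anneals here to the top strand with its 3' end pointing upstream.
The product is the template from position 16 through 74 (59 bp).

5'-TGTCTTCTCGTACTTTTTGATGCCTCTTTAATGGAATTCTGATTAACGGAGACCGATCT-3'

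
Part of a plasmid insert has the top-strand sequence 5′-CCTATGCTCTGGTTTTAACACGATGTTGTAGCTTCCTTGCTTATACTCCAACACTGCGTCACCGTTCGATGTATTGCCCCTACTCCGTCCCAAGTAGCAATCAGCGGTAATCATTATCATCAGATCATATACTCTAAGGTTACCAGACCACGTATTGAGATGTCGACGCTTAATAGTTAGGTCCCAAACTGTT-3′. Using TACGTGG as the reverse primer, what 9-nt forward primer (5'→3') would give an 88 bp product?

5'-CGATGTATT-3'

The reverse primer's reverse complement CCACGTA matches the template at positions 148–154, so the product ends at position 154.
An 88 bp product then starts at position 154 − 88 + 1 = 67.
The forward primer is identical to the top strand there: CGATGTATT.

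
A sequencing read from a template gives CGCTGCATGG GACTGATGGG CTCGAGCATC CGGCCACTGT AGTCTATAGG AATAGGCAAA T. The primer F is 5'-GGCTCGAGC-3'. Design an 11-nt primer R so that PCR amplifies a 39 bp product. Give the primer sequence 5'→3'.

5'-GCCTATTCCTA-3'

The forward primer binds at positions 19–27, so a 39 bp product ends at position 19 + 39 − 1 = 57.
The reverse primer anneals to the top strand over positions 47–57, i.e. to TAGGAATAGGC.
Its sequence written 5'→3' is the reverse complement: GCCTATTCCTA.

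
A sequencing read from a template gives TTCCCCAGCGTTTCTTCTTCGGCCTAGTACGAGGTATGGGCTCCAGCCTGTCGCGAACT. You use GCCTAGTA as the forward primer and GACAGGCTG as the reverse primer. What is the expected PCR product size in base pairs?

The forward primer matches the template at positions 22–29.
Reverse complement of the reverse primer: CAGCCTGTC. This occurs on the top strand at positions 44–52.
Product length = (reverse-primer end) − (forward-primer start) + 1 = 52 − 22 + 1 = 31 bp.

31 bp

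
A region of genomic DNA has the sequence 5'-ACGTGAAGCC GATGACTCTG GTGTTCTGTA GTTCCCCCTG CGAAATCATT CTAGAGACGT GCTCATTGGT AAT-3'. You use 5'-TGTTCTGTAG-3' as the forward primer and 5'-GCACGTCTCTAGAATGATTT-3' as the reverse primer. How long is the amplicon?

41 bp

The forward primer matches the template at positions 22–31.
The reverse primer's reverse complement is AAATCATTCTAGAGACGTGC, which matches the template at positions 43–62.
Amplicon spans positions 22–62: 41 bp.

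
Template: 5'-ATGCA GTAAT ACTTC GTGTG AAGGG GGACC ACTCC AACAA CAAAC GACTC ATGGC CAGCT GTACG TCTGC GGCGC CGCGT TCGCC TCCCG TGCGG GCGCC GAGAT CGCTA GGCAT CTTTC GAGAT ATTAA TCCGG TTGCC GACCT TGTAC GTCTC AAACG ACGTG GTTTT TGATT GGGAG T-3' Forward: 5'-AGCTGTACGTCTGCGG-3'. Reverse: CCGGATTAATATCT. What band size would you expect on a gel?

79 bp

Forward primer AGCTGTACGTCTGCGG is found on the top strand at positions 57–72.
Taking the reverse complement of CCGGATTAATATCT gives AGATATTAATCCGG, found at positions 122–135 on the template; the primer anneals here to the top strand with its 3' end pointing upstream.
Product length = (reverse-primer end) − (forward-primer start) + 1 = 135 − 57 + 1 = 79 bp.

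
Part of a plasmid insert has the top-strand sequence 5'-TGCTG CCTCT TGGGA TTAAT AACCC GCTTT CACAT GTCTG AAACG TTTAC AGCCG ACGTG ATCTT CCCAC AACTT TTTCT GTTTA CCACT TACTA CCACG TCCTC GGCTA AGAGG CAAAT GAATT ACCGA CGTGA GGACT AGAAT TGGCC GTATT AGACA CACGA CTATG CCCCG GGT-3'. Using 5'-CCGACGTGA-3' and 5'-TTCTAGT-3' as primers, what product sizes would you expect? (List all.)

92 bp, 18 bp

The forward primer CCGACGTGA matches the top strand at positions 53–61, 127–135.
The reverse primer's reverse complement is ACTAGAA, matching at positions 138–144.
Each forward site pairs with the reverse site to give a product ending at position 144: sizes 92, 18 bp.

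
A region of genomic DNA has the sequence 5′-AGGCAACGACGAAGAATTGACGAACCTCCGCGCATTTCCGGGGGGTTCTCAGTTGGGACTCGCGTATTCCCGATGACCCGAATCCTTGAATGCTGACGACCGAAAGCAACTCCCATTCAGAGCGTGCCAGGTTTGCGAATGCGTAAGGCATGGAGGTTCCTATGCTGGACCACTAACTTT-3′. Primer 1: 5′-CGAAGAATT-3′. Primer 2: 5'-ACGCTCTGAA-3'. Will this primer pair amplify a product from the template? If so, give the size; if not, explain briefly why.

Primer 1 (CGAAGAATT) matches the top strand at positions 10–18; it acts as a forward primer.
Primer 2's reverse complement is TTCAGAGCGT, matching the top strand at positions 116–125; it acts as a reverse primer.
The 3' ends face each other across positions 10–125, giving a 116 bp product.

Yes — a 116 bp product.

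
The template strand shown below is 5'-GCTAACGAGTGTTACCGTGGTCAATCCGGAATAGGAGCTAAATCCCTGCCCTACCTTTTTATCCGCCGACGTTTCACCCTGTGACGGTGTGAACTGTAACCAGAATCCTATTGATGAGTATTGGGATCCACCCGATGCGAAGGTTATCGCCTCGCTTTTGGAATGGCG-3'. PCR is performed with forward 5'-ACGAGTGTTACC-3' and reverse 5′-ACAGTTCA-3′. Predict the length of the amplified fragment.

93 bp

The forward primer matches the template at positions 5–16.
The reverse primer's reverse complement is TGAACTGT, which matches the template at positions 90–97.
The product runs from position 5 to position 97, so its length is 97 − 5 + 1 = 93 bp.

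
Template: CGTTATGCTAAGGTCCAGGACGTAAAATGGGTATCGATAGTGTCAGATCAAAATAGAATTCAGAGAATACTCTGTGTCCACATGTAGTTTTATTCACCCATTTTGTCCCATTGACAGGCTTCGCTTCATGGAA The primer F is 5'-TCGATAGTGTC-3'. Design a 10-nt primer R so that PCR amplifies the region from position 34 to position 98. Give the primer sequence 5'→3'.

5'-GGTGAATAAA-3'

The product's 3' end on the top strand is position 98.
The reverse primer anneals to the top strand over positions 89–98, i.e. to TTTATTCACC.
Its sequence written 5'→3' is the reverse complement: GGTGAATAAA.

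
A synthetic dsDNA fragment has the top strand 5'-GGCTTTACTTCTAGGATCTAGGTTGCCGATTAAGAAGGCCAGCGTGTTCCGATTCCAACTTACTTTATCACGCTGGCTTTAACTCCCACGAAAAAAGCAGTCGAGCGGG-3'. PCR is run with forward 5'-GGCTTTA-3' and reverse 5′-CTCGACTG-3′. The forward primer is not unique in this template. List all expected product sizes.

The forward primer GGCTTTA matches the top strand at positions 1–7, 75–81.
The reverse primer's reverse complement is CAGTCGAG, matching at positions 98–105.
Each forward site pairs with the reverse site to give a product ending at position 105: sizes 105, 31 bp.

105 bp, 31 bp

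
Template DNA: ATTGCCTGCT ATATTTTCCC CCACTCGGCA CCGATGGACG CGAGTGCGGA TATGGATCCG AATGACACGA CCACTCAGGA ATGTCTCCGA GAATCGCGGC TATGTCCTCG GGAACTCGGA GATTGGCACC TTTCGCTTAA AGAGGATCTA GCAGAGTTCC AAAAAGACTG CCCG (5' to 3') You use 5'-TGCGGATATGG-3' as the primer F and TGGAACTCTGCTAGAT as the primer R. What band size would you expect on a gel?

The forward primer matches the template at positions 45–55.
Taking the reverse complement of TGGAACTCTGCTAGAT gives ATCTAGCAGAGTTCCA, found at positions 146–161 on the template; the primer anneals here to the top strand with its 3' end pointing upstream.
Product length = (reverse-primer end) − (forward-primer start) + 1 = 161 − 45 + 1 = 117 bp.

117 bp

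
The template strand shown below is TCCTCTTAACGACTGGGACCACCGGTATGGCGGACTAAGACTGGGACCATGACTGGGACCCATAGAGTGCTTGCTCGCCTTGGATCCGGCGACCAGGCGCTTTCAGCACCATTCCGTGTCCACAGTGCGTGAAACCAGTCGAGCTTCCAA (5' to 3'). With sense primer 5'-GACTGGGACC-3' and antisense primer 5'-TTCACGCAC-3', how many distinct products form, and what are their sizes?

Three products: 123 bp, 95 bp, 83 bp

The forward primer GACTGGGACC matches the top strand at positions 11–20, 39–48, 51–60.
The reverse primer's reverse complement is GTGCGTGAA, matching at positions 125–133.
Each forward site pairs with the reverse site to give a product ending at position 133: sizes 123, 95, 83 bp.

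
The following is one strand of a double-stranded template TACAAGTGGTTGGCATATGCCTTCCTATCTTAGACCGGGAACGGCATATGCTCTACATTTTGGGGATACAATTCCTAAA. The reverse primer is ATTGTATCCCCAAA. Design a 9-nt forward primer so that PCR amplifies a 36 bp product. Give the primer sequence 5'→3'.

The reverse primer's reverse complement TTTGGGGATACAAT matches the template at positions 59–72, so the product ends at position 72.
A 36 bp product then starts at position 72 − 36 + 1 = 37.
The forward primer is identical to the top strand there: GGGAACGGC.

5'-GGGAACGGC-3'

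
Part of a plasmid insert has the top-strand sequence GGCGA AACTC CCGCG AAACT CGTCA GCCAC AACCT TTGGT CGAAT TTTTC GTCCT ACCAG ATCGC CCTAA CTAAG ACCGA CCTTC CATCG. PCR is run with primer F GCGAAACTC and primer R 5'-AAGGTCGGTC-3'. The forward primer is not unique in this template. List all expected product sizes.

The forward primer GCGAAACTC matches the top strand at positions 2–10, 13–21.
The reverse primer's reverse complement is GACCGACCTT, matching at positions 75–84.
Each forward site pairs with the reverse site to give a product ending at position 84: sizes 83, 72 bp.

83 bp, 72 bp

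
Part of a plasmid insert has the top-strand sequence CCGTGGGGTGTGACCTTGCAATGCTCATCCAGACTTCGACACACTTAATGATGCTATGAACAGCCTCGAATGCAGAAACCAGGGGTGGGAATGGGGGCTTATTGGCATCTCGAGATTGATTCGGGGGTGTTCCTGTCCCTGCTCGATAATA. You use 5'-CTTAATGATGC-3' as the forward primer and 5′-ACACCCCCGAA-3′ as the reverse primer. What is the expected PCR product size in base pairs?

Scanning the template, CTTAATGATGC occurs at positions 44–54; this primer anneals to the bottom strand there with its 3' end pointing downstream.
The reverse primer's reverse complement is TTCGGGGGTGT, which matches the template at positions 120–130.
Amplicon spans positions 44–130: 87 bp.

87 bp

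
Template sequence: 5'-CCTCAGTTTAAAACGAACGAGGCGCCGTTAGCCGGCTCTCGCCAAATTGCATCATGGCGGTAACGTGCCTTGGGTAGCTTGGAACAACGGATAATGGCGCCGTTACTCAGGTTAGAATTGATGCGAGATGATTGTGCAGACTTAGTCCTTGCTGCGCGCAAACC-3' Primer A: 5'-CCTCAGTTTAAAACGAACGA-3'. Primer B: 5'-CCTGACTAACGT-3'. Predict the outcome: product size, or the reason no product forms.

Primer B (CCTGACTAACGT) does not match the top strand, and its reverse complement ACGTTAGTCAGG does not match either.
With no annealing site for primer B, no amplification occurs.

No product — primer B has no binding site in the template.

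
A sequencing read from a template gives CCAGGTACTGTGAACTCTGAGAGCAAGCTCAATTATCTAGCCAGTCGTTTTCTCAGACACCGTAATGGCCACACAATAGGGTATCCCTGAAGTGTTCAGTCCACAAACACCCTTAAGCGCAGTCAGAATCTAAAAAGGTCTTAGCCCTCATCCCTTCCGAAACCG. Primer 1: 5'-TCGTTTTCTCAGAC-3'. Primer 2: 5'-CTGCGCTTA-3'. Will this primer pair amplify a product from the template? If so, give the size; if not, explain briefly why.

Yes — a 78 bp product.

Primer 1 (TCGTTTTCTCAGAC) matches the top strand at positions 45–58; it acts as a forward primer.
Primer 2's reverse complement is TAAGCGCAG, matching the top strand at positions 114–122; it acts as a reverse primer.
The 3' ends face each other across positions 45–122, giving a 78 bp product.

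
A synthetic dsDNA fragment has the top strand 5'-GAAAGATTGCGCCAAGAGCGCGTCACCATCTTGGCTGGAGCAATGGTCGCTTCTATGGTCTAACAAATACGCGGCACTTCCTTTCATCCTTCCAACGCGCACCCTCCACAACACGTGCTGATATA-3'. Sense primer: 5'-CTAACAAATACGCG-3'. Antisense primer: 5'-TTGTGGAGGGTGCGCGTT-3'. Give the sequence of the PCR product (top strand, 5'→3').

Scanning the template, CTAACAAATACGCG occurs at positions 60–73; this primer anneals to the bottom strand there with its 3' end pointing downstream.
The reverse primer's reverse complement is AACGCGCACCCTCCACAA, which matches the template at positions 94–111.
The product is the template from position 60 through 111 (52 bp).

5'-CTAACAAATACGCGGCACTTCCTTTCATCCTTCCAACGCGCACCCTCCACAA-3'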